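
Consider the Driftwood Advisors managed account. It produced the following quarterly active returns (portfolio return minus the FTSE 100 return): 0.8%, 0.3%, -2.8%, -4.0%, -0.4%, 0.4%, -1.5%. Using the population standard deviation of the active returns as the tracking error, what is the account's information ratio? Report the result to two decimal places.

Mean return r̄ = -7.20 / 7 = -1.0286%
Σ(r − r̄)² = (0.8 − (-1.0286))² + (0.3 − (-1.0286))² + … = 19.7343
population σ = √(19.7343 / 7) = √2.8192 = 1.6790%
IR = r̄ / tracking error = -1.0286 / 1.6790 = -0.6126

-0.61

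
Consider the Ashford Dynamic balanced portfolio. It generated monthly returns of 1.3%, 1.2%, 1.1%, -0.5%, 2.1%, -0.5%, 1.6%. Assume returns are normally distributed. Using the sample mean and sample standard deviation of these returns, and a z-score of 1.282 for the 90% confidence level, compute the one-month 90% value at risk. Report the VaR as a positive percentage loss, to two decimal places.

r̄ = (1.3 + 1.2 + 1.1 − 0.5 + 2.1 − 0.5 + 1.6) / 7 = 6.30 / 7 = 0.9000%
Sample std dev = √[6.1400 / 6] = 1.0116%
VaR = −(r̄ − z·σ) = −(0.9000 − 1.282 × 1.0116) = −(-0.3969) = 0.3969%

0.40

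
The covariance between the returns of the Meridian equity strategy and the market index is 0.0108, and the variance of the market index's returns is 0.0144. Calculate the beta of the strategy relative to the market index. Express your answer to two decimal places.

0.75

β = Cov(Rp, Rm) / Var(Rm) = 0.0108 / 0.0144 = 0.7500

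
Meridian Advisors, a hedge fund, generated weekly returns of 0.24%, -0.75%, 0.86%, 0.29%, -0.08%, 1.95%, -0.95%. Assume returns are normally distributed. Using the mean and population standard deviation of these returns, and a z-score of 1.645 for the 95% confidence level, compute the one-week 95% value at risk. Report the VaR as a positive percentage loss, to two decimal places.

1.28

r̄ = (0.24 − 0.75 + 0.86 + 0.29 − 0.08 + 1.95 − 0.95) / 7 = 1.560 / 7 = 0.2229%
Σ(r − r̄)² = (0.24 − 0.2229)² + (-0.75 − 0.2229)² + … = 5.8075
σ = √[5.8075 / 7] = 0.9108%
VaR = −(r̄ − z·σ) = −(0.2229 − 1.645 × 0.9108) = −(-1.2754) = 1.2754%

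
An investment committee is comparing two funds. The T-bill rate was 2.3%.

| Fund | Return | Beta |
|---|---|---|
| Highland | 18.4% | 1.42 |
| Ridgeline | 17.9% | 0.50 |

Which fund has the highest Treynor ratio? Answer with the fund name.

Ridgeline

Highland: Treynor = (18.4% − 2.3%) / 1.42 = 11.338
Ridgeline: Treynor = (17.9% − 2.3%) / 0.50 = 31.200
Highest: Ridgeline (31.200).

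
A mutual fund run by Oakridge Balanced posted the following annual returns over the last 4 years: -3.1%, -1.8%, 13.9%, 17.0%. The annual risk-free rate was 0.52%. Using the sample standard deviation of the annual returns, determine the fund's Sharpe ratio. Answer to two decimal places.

0.57

r̄ = (-3.1 − 1.8 + 13.9 + 17) / 4 = 26.00 / 4 = 6.5000%
Σ(r − r̄)² = (-3.1 − 6.5000)² + (-1.8 − 6.5000)² + … = 326.0600
σ = √[326.0600 / 3] = 10.4253%
Sharpe = (r̄ − rf) / σ = (6.5000 − 0.52) / 10.4253 = 5.9800 / 10.4253 = 0.5736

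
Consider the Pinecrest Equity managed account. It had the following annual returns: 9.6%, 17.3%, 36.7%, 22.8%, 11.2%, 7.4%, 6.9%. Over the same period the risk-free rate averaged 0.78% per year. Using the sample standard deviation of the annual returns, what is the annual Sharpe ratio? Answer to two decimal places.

1.41

μ = (9.6 + 17.3 + 36.7 + 22.8 + 11.2 + 7.4 + 6.9) / 7 = 15.9857%
Sample σ = √[Σ(r − μ)² / 6] = √[697.1886 / 6] = √116.1981 = 10.7795%
Sharpe = (μ − rf) / σ = (15.9857 − 0.78) / 10.7795 = 15.2057 / 10.7795 = 1.4106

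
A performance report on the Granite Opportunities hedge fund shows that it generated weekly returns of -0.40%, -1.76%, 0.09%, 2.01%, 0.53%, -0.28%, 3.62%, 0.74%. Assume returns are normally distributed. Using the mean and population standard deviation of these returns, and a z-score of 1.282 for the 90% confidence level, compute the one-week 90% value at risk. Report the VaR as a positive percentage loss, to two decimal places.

μ = (-0.4 − 1.76 + 0.09 + 2.01 + 0.53 − 0.28 + 3.62 + 0.74) / 8 = 0.5688%
Σ(r − μ)² = 18.7293; population σ = √(18.7293/8) = 1.5301%
VaR = −(μ − z·σ) = −(0.5688 − 1.282 × 1.5301) = −(-1.3928) = 1.3928%

1.39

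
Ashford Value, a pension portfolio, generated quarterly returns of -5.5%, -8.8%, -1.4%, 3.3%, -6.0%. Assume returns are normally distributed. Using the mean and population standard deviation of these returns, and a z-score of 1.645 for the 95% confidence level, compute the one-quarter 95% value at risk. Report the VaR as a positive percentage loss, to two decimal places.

10.61

Mean return r̄ = -18.40 / 5 = -3.6800%
Population σ = √[Σ(r − r̄)² / 5] = √[88.8280 / 5] = √17.7656 = 4.2149%
VaR = −(r̄ − z·σ) = −(-3.6800 − 1.645 × 4.2149) = −(-10.6135) = 10.6135%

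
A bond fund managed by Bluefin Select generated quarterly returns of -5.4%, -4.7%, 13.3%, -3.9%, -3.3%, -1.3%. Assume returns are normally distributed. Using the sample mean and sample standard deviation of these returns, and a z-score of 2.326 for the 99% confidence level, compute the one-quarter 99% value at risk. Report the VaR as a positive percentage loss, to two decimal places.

17.37

r̄ = (-5.4 − 4.7 + 13.3 − 3.9 − 3.3 − 1.3) / 6 = -0.8833%
Sample std dev = √[251.2483 / 5] = 7.0887%
VaR = −(r̄ − z·σ) = −(-0.8833 − 2.326 × 7.0887) = −(-17.3716) = 17.3716%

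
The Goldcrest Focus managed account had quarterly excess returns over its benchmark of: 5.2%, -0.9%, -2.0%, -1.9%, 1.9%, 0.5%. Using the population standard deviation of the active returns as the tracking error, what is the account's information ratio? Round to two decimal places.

0.19

μ = (5.2 − 0.9 − 2 − 1.9 + 1.9 + 0.5) / 6 = 2.80 / 6 = 0.4667%
Population σ = √[Σ(r − μ)² / 6] = √[38.0133 / 6] = √6.3356 = 2.5171%
IR = μ / tracking error = 0.4667 / 2.5171 = 0.1854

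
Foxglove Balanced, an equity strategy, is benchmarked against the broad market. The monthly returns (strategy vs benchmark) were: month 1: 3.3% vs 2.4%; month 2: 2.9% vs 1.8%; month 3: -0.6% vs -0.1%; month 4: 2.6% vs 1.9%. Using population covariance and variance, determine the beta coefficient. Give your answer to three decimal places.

1.613

r̄p = 2.0500%,  r̄m = 1.5000%
Cov = Σ(rp − r̄p)(rm − r̄m) / 4 = 1.4600
Var(rm) = Σ(rm − r̄m)² / 4 = 0.9050
β = Cov / Var = 1.4600 / 0.9050 = 1.6133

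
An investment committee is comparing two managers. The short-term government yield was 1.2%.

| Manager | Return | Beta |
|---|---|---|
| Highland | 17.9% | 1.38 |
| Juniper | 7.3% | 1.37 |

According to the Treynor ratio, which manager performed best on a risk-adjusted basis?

Highland

Highland: Treynor = (17.9% − 1.2%) / 1.38 = 12.101
Juniper: Treynor = (7.3% − 1.2%) / 1.37 = 4.453
Highest: Highland (12.101).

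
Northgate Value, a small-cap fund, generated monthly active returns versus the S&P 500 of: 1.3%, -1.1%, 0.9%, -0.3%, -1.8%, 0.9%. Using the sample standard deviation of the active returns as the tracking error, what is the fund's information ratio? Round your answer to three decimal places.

-0.013

Mean return r̄ = -0.10 / 6 = -0.0167%
Σ(r − r̄)² = (1.3 − (-0.0167))² + (-1.1 − (-0.0167))² + (0.9 − (-0.0167))² + … = 7.8483
sample σ = √(7.8483 / 5) = √1.5697 = 1.2529%
IR = r̄ / tracking error = -0.0167 / 1.2529 = -0.0133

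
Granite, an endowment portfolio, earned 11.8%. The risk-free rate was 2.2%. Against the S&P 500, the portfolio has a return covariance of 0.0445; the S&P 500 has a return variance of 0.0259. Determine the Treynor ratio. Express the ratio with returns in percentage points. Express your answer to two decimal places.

β = Cov / Var = 0.0445 / 0.0259 = 1.7181
Treynor = (Rp − Rf) / β = (11.8% − 2.2%) / 1.7181 = 9.60 / 1.7181 = 5.5876

5.59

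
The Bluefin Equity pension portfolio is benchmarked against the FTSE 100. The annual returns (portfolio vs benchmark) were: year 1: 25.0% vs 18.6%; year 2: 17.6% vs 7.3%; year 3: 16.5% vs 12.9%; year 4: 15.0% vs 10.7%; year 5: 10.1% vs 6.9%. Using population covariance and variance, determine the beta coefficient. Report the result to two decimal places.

r̄p = 16.8400%,  r̄m = 11.2800%
Cov = Σ(rp − r̄p)(rm − r̄m) / 5 = 17.3488
Var(rm) = Σ(rm − r̄m)² / 5 = 18.3136
β = Cov / Var = 17.3488 / 18.3136 = 0.9473

0.95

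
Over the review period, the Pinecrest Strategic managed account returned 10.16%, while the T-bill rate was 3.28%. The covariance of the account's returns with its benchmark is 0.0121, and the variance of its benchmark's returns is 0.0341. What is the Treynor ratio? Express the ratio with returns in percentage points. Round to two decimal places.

19.39

β = Cov / Var = 0.0121 / 0.0341 = 0.3548
Treynor = (Rp − Rf) / β = (10.16% − 3.28%) / 0.3548 = 6.88 / 0.3548 = 19.3912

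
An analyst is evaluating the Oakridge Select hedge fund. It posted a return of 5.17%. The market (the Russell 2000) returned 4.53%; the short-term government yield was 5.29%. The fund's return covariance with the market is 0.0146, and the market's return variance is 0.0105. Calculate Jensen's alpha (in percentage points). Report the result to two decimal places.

0.94

β = Cov / Var = 0.0146 / 0.0105 = 1.3905
E[R] = Rf + β(Rm − Rf) = 5.29% + 1.3905 × (4.53% − 5.29%) = 4.2332%
α = Rp − E[R] = 5.17% − 4.2332% = 0.9368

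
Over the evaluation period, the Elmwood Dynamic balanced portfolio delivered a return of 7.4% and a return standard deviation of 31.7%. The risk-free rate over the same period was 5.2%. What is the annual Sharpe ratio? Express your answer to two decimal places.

Sharpe = (Rp − Rf) / σp = (7.4% − 5.2%) / 31.7% = 2.20% / 31.7% = 0.0694

0.07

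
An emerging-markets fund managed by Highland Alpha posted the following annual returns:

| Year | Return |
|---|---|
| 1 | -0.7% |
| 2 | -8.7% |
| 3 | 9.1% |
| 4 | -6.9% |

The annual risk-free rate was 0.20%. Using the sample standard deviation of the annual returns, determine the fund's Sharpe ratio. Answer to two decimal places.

-0.25

r̄ = (-0.7 − 8.7 + 9.1 − 6.9) / 4 = -7.20 / 4 = -1.8000%
Σ(r − r̄)² = 193.6400; sample σ = √(193.6400/3) = 8.0341%
Sharpe = (r̄ − rf) / σ = (-1.8000 − 0.2) / 8.0341 = -2.0000 / 8.0341 = -0.2489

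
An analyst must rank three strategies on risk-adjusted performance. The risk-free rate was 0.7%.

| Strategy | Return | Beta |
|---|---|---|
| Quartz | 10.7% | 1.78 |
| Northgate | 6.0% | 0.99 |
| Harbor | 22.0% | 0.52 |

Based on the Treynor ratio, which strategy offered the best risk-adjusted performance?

Quartz: Treynor = (10.7% − 0.7%) / 1.78 = 5.618
Northgate: Treynor = (6.0% − 0.7%) / 0.99 = 5.354
Harbor: Treynor = (22.0% − 0.7%) / 0.52 = 40.962
Highest: Harbor (40.962).

Harbor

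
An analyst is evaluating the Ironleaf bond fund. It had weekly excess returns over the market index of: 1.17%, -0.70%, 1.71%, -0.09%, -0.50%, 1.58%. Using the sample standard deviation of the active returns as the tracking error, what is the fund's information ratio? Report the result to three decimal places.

0.488

Mean return μ = 3.170 / 6 = 0.5283%
Σ(r − μ)² = 5.8627; sample σ = √(5.8627/5) = 1.0828%
IR = μ / tracking error = 0.5283 / 1.0828 = 0.4879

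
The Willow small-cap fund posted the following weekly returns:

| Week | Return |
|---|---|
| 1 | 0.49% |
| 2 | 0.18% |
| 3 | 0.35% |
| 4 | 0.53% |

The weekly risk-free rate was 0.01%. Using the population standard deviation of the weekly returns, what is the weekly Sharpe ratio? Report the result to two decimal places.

μ = (0.49 + 0.18 + 0.35 + 0.53) / 4 = 0.3875%
Σ(r − μ)² = 0.0753; population σ = √(0.0753/4) = 0.1372%
Sharpe = (μ − rf) / σ = (0.3875 − 0.01) / 0.1372 = 0.3775 / 0.1372 = 2.7515

2.75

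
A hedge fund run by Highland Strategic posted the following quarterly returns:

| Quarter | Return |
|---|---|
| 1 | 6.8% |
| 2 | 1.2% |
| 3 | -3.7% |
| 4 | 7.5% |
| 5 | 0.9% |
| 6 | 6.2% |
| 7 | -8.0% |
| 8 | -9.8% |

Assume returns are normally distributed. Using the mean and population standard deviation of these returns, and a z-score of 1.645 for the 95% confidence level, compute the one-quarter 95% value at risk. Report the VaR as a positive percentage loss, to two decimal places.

r̄ = (6.8 + 1.2 − 3.7 + 7.5 + 0.9 + 6.2 − 8 − 9.8) / 8 = 0.1375%
Σ(r − r̄)² = 316.7588; population σ = √(316.7588/8) = 6.2924%
VaR = −(r̄ − z·σ) = −(0.1375 − 1.645 × 6.2924) = −(-10.2135) = 10.2135%

10.21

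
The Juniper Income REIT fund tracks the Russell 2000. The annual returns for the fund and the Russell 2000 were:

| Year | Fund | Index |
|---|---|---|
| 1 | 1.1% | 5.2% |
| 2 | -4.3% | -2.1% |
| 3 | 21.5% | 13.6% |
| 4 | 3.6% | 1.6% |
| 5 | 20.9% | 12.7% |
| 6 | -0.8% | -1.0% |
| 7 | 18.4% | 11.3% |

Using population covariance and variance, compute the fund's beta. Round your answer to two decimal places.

1.62

r̄p = 8.6286%,  r̄m = 5.9000%
Cov = Σ(rp − r̄p)(rm − r̄m) / 7 = 61.5286
Var(rm) = Σ(rm − r̄m)² / 7 = 37.8971
β = Cov / Var = 61.5286 / 37.8971 = 1.6236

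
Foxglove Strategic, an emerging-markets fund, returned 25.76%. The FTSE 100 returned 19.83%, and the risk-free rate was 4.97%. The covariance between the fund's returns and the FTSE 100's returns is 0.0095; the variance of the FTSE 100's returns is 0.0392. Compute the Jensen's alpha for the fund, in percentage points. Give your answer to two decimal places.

β = Cov / Var = 0.0095 / 0.0392 = 0.2423
E[R] = Rf + β(Rm − Rf) = 4.97% + 0.2423 × (19.83% − 4.97%) = 8.5706%
α = Rp − E[R] = 25.76% − 8.5706% = 17.1894

17.19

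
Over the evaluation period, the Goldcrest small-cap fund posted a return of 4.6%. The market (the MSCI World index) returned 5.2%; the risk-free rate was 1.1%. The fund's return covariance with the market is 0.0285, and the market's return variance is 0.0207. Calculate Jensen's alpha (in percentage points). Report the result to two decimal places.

-2.14

β = Cov / Var = 0.0285 / 0.0207 = 1.3768
E[R] = Rf + β(Rm − Rf) = 1.1% + 1.3768 × (5.2% − 1.1%) = 6.7449%
α = Rp − E[R] = 4.6% − 6.7449% = -2.1449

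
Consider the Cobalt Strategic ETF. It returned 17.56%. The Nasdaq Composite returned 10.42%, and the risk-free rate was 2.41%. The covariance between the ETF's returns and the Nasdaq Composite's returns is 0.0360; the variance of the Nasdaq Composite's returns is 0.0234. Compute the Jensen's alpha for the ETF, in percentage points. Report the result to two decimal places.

2.83

β = Cov / Var = 0.0360 / 0.0234 = 1.5385
E[R] = Rf + β(Rm − Rf) = 2.41% + 1.5385 × (10.42% − 2.41%) = 14.7334%
α = Rp − E[R] = 17.56% − 14.7334% = 2.8266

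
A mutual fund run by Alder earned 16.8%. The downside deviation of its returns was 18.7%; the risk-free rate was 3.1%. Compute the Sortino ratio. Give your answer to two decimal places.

Sortino = (Rp − Rf) / σd = (16.8% − 3.1%) / 18.7% = 13.70% / 18.7% = 0.7326

0.73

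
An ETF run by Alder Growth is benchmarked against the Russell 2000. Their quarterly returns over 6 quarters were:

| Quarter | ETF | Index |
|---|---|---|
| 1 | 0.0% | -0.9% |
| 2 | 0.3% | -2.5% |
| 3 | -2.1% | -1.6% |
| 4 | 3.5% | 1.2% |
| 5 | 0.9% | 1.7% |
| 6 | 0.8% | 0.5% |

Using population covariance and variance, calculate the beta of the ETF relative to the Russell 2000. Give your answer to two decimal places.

r̄p = 0.5667%,  r̄m = -0.2667%
Cov = Σ(rp − r̄p)(rm − r̄m) / 6 = 1.6078
Var(rm) = Σ(rm − r̄m)² / 6 = 2.2956
β = Cov / Var = 1.6078 / 2.2956 = 0.7004

0.70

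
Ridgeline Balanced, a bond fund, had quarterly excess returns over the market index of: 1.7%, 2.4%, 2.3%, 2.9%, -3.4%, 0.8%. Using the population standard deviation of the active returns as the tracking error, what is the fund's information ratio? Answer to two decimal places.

0.53

r̄ = (1.7 + 2.4 + 2.3 + 2.9 − 3.4 + 0.8) / 6 = 1.1167%
Σ(r − r̄)² = (1.7 − 1.1167)² + (2.4 − 1.1167)² + … = 27.0683
σ = √[27.0683 / 6] = 2.1240%
IR = r̄ / tracking error = 1.1167 / 2.1240 = 0.5258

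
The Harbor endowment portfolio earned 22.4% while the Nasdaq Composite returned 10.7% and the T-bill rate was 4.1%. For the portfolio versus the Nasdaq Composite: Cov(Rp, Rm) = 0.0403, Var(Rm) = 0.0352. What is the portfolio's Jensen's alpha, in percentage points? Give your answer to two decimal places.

β = Cov / Var = 0.0403 / 0.0352 = 1.1449
E[R] = Rf + β(Rm − Rf) = 4.1% + 1.1449 × (10.7% − 4.1%) = 11.6563%
α = Rp − E[R] = 22.4% − 11.6563% = 10.7437

10.74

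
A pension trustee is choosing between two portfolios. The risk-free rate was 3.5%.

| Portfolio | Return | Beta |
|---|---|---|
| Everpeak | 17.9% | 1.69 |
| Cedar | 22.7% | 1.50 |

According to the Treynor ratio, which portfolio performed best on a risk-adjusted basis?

Cedar

Everpeak: Treynor = (17.9% − 3.5%) / 1.69 = 8.521
Cedar: Treynor = (22.7% − 3.5%) / 1.50 = 12.800
Highest: Cedar (12.800).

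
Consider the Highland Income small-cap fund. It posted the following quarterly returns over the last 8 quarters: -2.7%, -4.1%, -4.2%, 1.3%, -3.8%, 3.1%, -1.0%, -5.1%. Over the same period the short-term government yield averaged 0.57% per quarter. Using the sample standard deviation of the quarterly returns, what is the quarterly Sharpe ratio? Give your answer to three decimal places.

Mean return μ = -16.50 / 8 = -2.0625%
Sample std dev = √[60.4588 / 7] = 2.9389%
Sharpe = (μ − rf) / σ = (-2.0625 − 0.57) / 2.9389 = -2.6325 / 2.9389 = -0.8957

-0.896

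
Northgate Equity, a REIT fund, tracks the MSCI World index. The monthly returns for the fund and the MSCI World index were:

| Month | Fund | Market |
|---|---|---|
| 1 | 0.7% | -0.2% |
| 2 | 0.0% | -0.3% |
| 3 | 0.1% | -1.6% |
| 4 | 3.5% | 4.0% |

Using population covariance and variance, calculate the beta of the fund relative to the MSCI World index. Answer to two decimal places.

r̄p = 1.0750%,  r̄m = 0.4750%
Cov = Σ(rp − r̄p)(rm − r̄m) / 4 = 2.9144
Var(rm) = Σ(rm − r̄m)² / 4 = 4.4469
β = Cov / Var = 2.9144 / 4.4469 = 0.6554

0.66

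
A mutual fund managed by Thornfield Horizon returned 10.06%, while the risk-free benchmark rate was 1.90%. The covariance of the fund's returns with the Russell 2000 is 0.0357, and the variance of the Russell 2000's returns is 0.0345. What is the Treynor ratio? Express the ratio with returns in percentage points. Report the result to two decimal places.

7.89

β = Cov / Var = 0.0357 / 0.0345 = 1.0348
Treynor = (Rp − Rf) / β = (10.06% − 1.90%) / 1.0348 = 8.16 / 1.0348 = 7.8856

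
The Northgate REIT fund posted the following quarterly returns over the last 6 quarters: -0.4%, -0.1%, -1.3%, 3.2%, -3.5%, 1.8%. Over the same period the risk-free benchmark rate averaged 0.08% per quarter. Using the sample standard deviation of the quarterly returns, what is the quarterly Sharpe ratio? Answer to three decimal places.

-0.055

Mean return r̄ = -0.30 / 6 = -0.0500%
Sample std dev = √[27.5750 / 5] = 2.3484%
Sharpe = (r̄ − rf) / σ = (-0.0500 − 0.08) / 2.3484 = -0.1300 / 2.3484 = -0.0554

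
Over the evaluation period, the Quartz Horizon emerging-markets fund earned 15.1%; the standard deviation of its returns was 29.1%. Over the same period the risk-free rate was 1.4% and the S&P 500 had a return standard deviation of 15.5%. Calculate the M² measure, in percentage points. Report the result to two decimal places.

8.70

Sharpe = (Rp − Rf) / σp = (15.1% − 1.4%) / 29.1% = 0.4708
M² = Rf + Sharpe × σm = 1.4% + 0.4708 × 15.5% = 8.6974%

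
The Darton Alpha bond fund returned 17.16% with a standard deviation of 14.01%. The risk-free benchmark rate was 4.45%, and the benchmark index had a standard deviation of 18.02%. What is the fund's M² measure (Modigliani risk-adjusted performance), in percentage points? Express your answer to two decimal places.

Sharpe = (Rp − Rf) / σp = (17.16% − 4.45%) / 14.01% = 0.9072
M² = Rf + Sharpe × σm = 4.45% + 0.9072 × 18.02% = 20.7977%

20.80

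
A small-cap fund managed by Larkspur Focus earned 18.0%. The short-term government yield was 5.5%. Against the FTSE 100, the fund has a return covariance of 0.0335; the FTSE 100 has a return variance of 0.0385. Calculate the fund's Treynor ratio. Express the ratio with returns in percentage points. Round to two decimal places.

β = Cov / Var = 0.0335 / 0.0385 = 0.8701
Treynor = (Rp − Rf) / β = (18.0% − 5.5%) / 0.8701 = 12.50 / 0.8701 = 14.3662

14.37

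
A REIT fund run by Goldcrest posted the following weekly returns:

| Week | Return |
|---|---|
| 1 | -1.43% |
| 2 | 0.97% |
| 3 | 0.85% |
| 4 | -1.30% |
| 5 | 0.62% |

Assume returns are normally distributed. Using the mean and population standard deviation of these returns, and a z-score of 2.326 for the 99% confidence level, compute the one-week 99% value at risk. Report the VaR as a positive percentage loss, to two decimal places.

r̄ = (-1.43 + 0.97 + 0.85 − 1.3 + 0.62) / 5 = -0.290 / 5 = -0.0580%
Σ(r − r̄)² = (-1.43 − (-0.0580))² + (0.97 − (-0.0580))² + (0.85 − (-0.0580))² + … = 5.7659
population σ = √(5.7659 / 5) = √1.1532 = 1.0739%
VaR = −(r̄ − z·σ) = −(-0.0580 − 2.326 × 1.0739) = −(-2.5559) = 2.5559%

2.56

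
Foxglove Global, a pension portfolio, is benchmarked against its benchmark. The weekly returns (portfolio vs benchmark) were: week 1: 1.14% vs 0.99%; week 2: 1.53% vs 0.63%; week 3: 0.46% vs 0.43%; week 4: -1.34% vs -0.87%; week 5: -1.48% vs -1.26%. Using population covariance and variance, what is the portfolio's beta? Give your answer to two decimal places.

r̄p = 0.0620%,  r̄m = -0.0160%
Cov = Σ(rp − r̄p)(rm − r̄m) / 5 = 1.0652
Var(rm) = Σ(rm − r̄m)² / 5 = 0.7810
β = Cov / Var = 1.0652 / 0.7810 = 1.3639

1.36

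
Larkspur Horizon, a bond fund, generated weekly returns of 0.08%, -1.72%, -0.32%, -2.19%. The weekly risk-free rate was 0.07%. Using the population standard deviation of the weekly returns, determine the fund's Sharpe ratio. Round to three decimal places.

-1.174

Mean return μ = -4.150 / 4 = -1.0375%
Population std dev = √[3.5577 / 4] = 0.9431%
Sharpe = (μ − rf) / σ = (-1.0375 − 0.07) / 0.9431 = -1.1075 / 0.9431 = -1.1743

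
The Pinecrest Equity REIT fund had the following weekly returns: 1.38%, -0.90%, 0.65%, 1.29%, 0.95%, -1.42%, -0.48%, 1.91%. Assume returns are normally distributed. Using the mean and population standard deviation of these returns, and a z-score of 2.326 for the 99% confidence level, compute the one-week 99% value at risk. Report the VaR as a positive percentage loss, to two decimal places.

r̄ = (1.38 − 0.9 + 0.65 + 1.29 + 0.95 − 1.42 − 0.48 + 1.91) / 8 = 0.4225%
Σ(r − r̄)² = (1.38 − 0.4225)² + (-0.9 − 0.4225)² + … = 10.1704
population σ = √(10.1704 / 8) = √1.2713 = 1.1275%
VaR = −(r̄ − z·σ) = −(0.4225 − 2.326 × 1.1275) = −(-2.2001) = 2.2001%

2.20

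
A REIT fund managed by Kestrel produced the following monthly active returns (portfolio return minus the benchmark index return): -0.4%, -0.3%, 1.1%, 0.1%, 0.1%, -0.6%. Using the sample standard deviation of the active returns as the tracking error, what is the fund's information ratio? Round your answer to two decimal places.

0.00

r̄ = (-0.4 − 0.3 + 1.1 + 0.1 + 0.1 − 0.6) / 6 = 0.00 / 6 = 0.0000%
Sample σ = √[Σ(r − r̄)² / 5] = √[1.8400 / 5] = √0.3680 = 0.6066%
IR = r̄ / tracking error = 0.0000 / 0.6066 = 0.0000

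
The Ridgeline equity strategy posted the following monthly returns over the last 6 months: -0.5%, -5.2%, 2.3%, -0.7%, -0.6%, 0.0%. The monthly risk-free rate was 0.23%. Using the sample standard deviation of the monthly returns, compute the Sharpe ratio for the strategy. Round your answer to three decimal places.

Mean return r̄ = -4.70 / 6 = -0.7833%
Sample std dev = √[29.7483 / 5] = 2.4392%
Sharpe = (r̄ − rf) / σ = (-0.7833 − 0.23) / 2.4392 = -1.0133 / 2.4392 = -0.4154

-0.415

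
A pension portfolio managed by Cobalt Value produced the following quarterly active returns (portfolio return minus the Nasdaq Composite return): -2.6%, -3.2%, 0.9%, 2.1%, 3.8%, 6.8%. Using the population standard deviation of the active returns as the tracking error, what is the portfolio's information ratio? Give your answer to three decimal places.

r̄ = (-2.6 − 3.2 + 0.9 + 2.1 + 3.8 + 6.8) / 6 = 1.3000%
Population σ = √[Σ(r − r̄)² / 6] = √[72.7600 / 6] = √12.1267 = 3.4823%
IR = r̄ / tracking error = 1.3000 / 3.4823 = 0.3733

0.373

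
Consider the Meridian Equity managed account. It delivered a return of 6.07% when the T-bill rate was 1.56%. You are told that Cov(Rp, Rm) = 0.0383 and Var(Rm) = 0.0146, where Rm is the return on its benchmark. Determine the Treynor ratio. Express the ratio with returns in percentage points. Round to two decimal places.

1.72

β = Cov / Var = 0.0383 / 0.0146 = 2.6233
Treynor = (Rp − Rf) / β = (6.07% − 1.56%) / 2.6233 = 4.51 / 2.6233 = 1.7192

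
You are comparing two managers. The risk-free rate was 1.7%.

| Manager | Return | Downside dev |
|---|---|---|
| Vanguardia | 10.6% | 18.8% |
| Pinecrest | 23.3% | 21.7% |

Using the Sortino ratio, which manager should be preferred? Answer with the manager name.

Vanguardia: Sortino ratio = (10.6% − 1.7%) / 18.8% = 0.473
Pinecrest: Sortino ratio = (23.3% − 1.7%) / 21.7% = 0.995
Highest: Pinecrest (0.995).

Pinecrest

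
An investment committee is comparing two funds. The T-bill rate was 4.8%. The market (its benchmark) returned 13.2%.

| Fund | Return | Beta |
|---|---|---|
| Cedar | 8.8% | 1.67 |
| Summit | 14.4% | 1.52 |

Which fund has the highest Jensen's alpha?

Summit

Cedar: α = 8.8% − [4.8% + 1.67 × (13.2% − 4.8%)] = -10.028
Summit: α = 14.4% − [4.8% + 1.52 × (13.2% − 4.8%)] = -3.168
Highest: Summit (-3.168).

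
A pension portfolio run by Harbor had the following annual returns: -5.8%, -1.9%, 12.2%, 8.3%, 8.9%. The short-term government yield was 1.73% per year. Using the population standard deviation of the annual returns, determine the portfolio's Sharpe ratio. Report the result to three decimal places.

Mean return r̄ = 21.70 / 5 = 4.3400%
Σ(r − r̄)² = (-5.8 − 4.3400)² + (-1.9 − 4.3400)² + (12.2 − 4.3400)² + … = 240.0120
population σ = √(240.0120 / 5) = √48.0024 = 6.9284%
Sharpe = (r̄ − rf) / σ = (4.3400 − 1.73) / 6.9284 = 2.6100 / 6.9284 = 0.3767

0.377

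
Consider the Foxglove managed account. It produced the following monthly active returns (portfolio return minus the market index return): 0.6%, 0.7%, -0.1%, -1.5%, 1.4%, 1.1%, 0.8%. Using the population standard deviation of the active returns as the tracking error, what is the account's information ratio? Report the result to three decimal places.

0.478

r̄ = (0.6 + 0.7 − 0.1 − 1.5 + 1.4 + 1.1 + 0.8) / 7 = 0.4286%
Σ(r − r̄)² = (0.6 − 0.4286)² + (0.7 − 0.4286)² + (-0.1 − 0.4286)² + … = 5.6343
σ = √[5.6343 / 7] = 0.8972%
IR = r̄ / tracking error = 0.4286 / 0.8972 = 0.4777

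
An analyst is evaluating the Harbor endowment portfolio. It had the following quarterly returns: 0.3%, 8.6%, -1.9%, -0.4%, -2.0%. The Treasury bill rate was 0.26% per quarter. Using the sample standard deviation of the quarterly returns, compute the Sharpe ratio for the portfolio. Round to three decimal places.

r̄ = (0.3 + 8.6 − 1.9 − 0.4 − 2) / 5 = 4.60 / 5 = 0.9200%
Σ(r − r̄)² = 77.5880; sample σ = √(77.5880/4) = 4.4042%
Sharpe = (r̄ − rf) / σ = (0.9200 − 0.26) / 4.4042 = 0.6600 / 4.4042 = 0.1499

0.150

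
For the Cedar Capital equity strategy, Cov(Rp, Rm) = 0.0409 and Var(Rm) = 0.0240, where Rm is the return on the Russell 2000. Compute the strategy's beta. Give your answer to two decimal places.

1.70

β = Cov(Rp, Rm) / Var(Rm) = 0.0409 / 0.0240 = 1.7042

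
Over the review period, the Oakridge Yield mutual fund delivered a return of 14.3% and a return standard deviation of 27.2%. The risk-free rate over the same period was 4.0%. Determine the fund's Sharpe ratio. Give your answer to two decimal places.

0.38

Sharpe = (Rp − Rf) / σp = (14.3% − 4.0%) / 27.2% = 10.30% / 27.2% = 0.3787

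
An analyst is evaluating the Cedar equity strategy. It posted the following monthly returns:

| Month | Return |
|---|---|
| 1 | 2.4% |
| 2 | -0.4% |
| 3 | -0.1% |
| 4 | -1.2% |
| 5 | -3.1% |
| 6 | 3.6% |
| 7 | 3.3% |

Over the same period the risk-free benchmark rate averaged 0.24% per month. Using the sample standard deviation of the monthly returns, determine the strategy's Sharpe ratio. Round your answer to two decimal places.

0.16

Mean return μ = 4.50 / 7 = 0.6429%
Σ(r − μ)² = (2.4 − 0.6429)² + (-0.4 − 0.6429)² + … = 37.9371
σ = √[37.9371 / 6] = 2.5145%
Sharpe = (μ − rf) / σ = (0.6429 − 0.24) / 2.5145 = 0.4029 / 2.5145 = 0.1602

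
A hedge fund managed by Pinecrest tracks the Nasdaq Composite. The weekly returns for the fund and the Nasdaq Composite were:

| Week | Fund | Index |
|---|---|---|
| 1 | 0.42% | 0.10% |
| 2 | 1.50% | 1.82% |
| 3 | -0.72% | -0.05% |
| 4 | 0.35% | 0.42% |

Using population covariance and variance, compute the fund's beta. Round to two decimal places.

0.94

r̄p = 0.3875%,  r̄m = 0.5725%
Cov = Σ(rp − r̄p)(rm − r̄m) / 4 = 0.5169
Var(rm) = Σ(rm − r̄m)² / 4 = 0.5476
β = Cov / Var = 0.5169 / 0.5476 = 0.9439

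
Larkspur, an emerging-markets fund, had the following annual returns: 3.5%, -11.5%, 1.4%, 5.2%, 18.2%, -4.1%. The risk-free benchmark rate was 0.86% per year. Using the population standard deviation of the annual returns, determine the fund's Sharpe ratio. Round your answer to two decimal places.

μ = (3.5 − 11.5 + 1.4 + 5.2 + 18.2 − 4.1) / 6 = 12.70 / 6 = 2.1167%
Population std dev = √[494.6683 / 6] = 9.0799%
Sharpe = (μ − rf) / σ = (2.1167 − 0.86) / 9.0799 = 1.2567 / 9.0799 = 0.1384

0.14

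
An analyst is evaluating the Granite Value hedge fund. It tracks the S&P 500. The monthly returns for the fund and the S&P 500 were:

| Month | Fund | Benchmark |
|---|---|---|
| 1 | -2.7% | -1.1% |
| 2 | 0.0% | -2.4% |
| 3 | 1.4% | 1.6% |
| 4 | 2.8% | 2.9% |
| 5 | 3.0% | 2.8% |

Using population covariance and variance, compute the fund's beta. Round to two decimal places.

0.80

r̄p = 0.9000%,  r̄m = 0.7600%
Cov = Σ(rp − r̄p)(rm − r̄m) / 5 = 3.6620
Var(rm) = Σ(rm − r̄m)² / 5 = 4.5784
β = Cov / Var = 3.6620 / 4.5784 = 0.7998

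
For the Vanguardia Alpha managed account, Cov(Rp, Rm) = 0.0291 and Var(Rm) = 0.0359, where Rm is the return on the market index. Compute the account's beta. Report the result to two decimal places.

β = Cov(Rp, Rm) / Var(Rm) = 0.0291 / 0.0359 = 0.8106

0.81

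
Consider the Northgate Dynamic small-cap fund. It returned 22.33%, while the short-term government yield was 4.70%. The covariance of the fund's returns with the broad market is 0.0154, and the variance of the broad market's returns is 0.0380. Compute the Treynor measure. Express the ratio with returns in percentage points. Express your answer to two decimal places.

43.50

β = Cov / Var = 0.0154 / 0.0380 = 0.4053
Treynor = (Rp − Rf) / β = (22.33% − 4.70%) / 0.4053 = 17.63 / 0.4053 = 43.4986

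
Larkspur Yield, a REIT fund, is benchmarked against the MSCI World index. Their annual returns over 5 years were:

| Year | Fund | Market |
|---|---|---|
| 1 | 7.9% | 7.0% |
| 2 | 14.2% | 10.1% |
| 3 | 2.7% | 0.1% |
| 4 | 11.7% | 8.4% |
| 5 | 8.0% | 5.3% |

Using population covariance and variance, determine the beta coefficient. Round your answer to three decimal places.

r̄p = 8.9000%,  r̄m = 6.1800%
Cov = Σ(rp − r̄p)(rm − r̄m) / 5 = 12.9320
Var(rm) = Σ(rm − r̄m)² / 5 = 11.7416
β = Cov / Var = 12.9320 / 11.7416 = 1.1014

1.101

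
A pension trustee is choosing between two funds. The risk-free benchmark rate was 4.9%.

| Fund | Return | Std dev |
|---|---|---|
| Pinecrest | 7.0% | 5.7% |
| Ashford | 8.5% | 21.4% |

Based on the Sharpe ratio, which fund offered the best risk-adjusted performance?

Pinecrest: Sharpe ratio = (7.0% − 4.9%) / 5.7% = 0.368
Ashford: Sharpe ratio = (8.5% − 4.9%) / 21.4% = 0.168
Highest: Pinecrest (0.368).

Pinecrest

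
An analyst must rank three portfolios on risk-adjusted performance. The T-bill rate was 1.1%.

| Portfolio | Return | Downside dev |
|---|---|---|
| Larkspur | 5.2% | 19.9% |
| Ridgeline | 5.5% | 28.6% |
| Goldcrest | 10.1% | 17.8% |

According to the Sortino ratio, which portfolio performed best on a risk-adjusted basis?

Larkspur: Sortino ratio = (5.2% − 1.1%) / 19.9% = 0.206
Ridgeline: Sortino ratio = (5.5% − 1.1%) / 28.6% = 0.154
Goldcrest: Sortino ratio = (10.1% − 1.1%) / 17.8% = 0.506
Highest: Goldcrest (0.506).

Goldcrest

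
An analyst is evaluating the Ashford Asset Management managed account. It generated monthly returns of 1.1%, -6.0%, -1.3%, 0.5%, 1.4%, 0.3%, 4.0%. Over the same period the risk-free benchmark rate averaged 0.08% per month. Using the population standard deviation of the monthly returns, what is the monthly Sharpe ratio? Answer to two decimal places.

Mean return μ = -0.00 / 7 = 0.0000%
Σ(r − μ)² = (1.1 − 0.0000)² + (-6 − 0.0000)² + (-1.3 − 0.0000)² + … = 57.2000
population σ = √(57.2000 / 7) = √8.1714 = 2.8586%
Sharpe = (μ − rf) / σ = (0.0000 − 0.08) / 2.8586 = -0.0800 / 2.8586 = -0.0280

-0.03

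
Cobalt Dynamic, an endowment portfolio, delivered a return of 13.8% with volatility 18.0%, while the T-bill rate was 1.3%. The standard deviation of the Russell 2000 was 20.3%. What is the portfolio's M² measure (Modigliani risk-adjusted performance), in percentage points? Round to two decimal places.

Sharpe = (Rp − Rf) / σp = (13.8% − 1.3%) / 18.0% = 0.6944
M² = Rf + Sharpe × σm = 1.3% + 0.6944 × 20.3% = 15.3963%

15.40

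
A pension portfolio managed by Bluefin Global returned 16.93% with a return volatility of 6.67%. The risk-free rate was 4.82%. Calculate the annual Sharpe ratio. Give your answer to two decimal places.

Sharpe = (Rp − Rf) / σp = (16.93% − 4.82%) / 6.67% = 12.11% / 6.67% = 1.8156

1.82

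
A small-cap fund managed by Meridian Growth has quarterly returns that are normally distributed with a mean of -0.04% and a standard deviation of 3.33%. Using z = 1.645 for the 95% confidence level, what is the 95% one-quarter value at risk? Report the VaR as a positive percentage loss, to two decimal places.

5.52

VaR (as % loss) = −(μ − z·σ) = −(-0.04% − 1.645 × 3.33%) = −(-5.51785%) = 5.51785%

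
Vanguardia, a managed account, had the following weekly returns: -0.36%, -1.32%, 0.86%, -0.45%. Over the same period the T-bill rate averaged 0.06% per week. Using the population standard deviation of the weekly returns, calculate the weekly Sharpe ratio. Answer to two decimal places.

-0.49

Mean return r̄ = -1.270 / 4 = -0.3175%
Σ(r − r̄)² = 2.4109; population σ = √(2.4109/4) = 0.7764%
Sharpe = (r̄ − rf) / σ = (-0.3175 − 0.06) / 0.7764 = -0.3775 / 0.7764 = -0.4862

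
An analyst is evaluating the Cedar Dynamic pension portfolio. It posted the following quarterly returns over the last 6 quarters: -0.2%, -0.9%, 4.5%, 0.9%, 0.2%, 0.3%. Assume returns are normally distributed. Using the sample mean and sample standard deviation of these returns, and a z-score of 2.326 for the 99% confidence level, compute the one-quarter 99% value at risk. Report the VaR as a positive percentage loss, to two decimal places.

Mean return μ = 4.80 / 6 = 0.8000%
Σ(r − μ)² = 18.2000; sample σ = √(18.2000/5) = 1.9079%
VaR = −(μ − z·σ) = −(0.8000 − 2.326 × 1.9079) = −(-3.6378) = 3.6378%

3.64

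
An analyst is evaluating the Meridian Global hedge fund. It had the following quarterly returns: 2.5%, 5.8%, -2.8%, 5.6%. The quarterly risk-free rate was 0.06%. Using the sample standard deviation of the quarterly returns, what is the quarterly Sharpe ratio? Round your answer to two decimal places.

r̄ = (2.5 + 5.8 − 2.8 + 5.6) / 4 = 2.7750%
Sample σ = √[Σ(r − r̄)² / 3] = √[48.2875 / 3] = √16.0958 = 4.0120%
Sharpe = (r̄ − rf) / σ = (2.7750 − 0.06) / 4.0120 = 2.7150 / 4.0120 = 0.6767

0.68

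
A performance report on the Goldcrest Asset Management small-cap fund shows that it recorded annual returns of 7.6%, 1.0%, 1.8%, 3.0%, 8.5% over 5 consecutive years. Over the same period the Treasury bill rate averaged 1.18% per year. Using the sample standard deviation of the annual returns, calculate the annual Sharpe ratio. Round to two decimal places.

0.93

μ = (7.6 + 1 + 1.8 + 3 + 8.5) / 5 = 21.90 / 5 = 4.3800%
Σ(r − μ)² = (7.6 − 4.3800)² + (1 − 4.3800)² + … = 47.3280
σ = √[47.3280 / 4] = 3.4398%
Sharpe = (μ − rf) / σ = (4.3800 − 1.18) / 3.4398 = 3.2000 / 3.4398 = 0.9303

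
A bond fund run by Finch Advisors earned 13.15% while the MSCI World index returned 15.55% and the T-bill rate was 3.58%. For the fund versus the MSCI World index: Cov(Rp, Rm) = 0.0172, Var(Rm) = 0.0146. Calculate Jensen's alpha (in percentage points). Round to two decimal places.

-4.53

β = Cov / Var = 0.0172 / 0.0146 = 1.1781
E[R] = Rf + β(Rm − Rf) = 3.58% + 1.1781 × (15.55% − 3.58%) = 17.6819%
α = Rp − E[R] = 13.15% − 17.6819% = -4.5319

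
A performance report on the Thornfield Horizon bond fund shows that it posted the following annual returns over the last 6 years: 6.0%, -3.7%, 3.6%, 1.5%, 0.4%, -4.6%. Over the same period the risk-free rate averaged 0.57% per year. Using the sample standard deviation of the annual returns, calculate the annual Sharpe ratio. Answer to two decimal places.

-0.01

μ = (6 − 3.7 + 3.6 + 1.5 + 0.4 − 4.6) / 6 = 3.20 / 6 = 0.5333%
Σ(r − μ)² = (6 − 0.5333)² + (-3.7 − 0.5333)² + … = 84.5133
sample σ = √(84.5133 / 5) = √16.9027 = 4.1113%
Sharpe = (μ − rf) / σ = (0.5333 − 0.57) / 4.1113 = -0.0367 / 4.1113 = -0.0089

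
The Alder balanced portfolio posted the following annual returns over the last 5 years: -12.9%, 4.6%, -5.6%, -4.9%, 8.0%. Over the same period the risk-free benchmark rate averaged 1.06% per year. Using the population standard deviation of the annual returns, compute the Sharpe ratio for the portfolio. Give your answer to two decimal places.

Mean return r̄ = -10.80 / 5 = -2.1600%
Population std dev = √[283.6120 / 5] = 7.5314%
Sharpe = (r̄ − rf) / σ = (-2.1600 − 1.06) / 7.5314 = -3.2200 / 7.5314 = -0.4275

-0.43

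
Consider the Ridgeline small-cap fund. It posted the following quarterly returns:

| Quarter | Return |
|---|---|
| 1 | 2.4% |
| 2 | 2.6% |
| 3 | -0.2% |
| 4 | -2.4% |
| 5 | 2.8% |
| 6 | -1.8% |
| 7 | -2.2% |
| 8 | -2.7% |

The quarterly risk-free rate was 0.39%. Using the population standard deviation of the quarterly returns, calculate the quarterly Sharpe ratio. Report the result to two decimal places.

r̄ = (2.4 + 2.6 − 0.2 − 2.4 + 2.8 − 1.8 − 2.2 − 2.7) / 8 = -0.1875%
Population σ = √[Σ(r − r̄)² / 8] = √[41.2488 / 8] = √5.1561 = 2.2707%
Sharpe = (r̄ − rf) / σ = (-0.1875 − 0.39) / 2.2707 = -0.5775 / 2.2707 = -0.2543

-0.25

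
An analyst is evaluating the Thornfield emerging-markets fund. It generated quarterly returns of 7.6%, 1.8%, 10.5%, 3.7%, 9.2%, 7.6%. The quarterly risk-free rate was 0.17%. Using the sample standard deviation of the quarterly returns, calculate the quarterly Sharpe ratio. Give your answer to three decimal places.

1.973

r̄ = (7.6 + 1.8 + 10.5 + 3.7 + 9.2 + 7.6) / 6 = 40.40 / 6 = 6.7333%
Sample σ = √[Σ(r − r̄)² / 5] = √[55.3133 / 5] = √11.0627 = 3.3261%
Sharpe = (r̄ − rf) / σ = (6.7333 − 0.17) / 3.3261 = 6.5633 / 3.3261 = 1.9733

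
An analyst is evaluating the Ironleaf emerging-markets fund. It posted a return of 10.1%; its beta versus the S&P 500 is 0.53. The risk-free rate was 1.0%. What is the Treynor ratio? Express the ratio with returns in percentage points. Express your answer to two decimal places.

17.17

Treynor = (Rp − Rf) / β = (10.1% − 1.0%) / 0.53 = 9.10 / 0.53 = 17.1698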